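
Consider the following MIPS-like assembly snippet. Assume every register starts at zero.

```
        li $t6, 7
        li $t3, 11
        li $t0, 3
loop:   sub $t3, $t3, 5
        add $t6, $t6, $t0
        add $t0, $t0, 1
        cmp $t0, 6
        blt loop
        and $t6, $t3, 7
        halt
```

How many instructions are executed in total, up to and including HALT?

after li $t6, 7: $t6=7
after li $t3, 11: $t3=11
after li $t0, 3: $t0=3
after sub $t3, $t3, 5: $t3=11-5=6
after add $t6, $t6, $t0: $t6=7+3=10
after add $t0, $t0, 1: $t0=3+1=4
cmp $t0, 6  (cmp 4,6)
blt loop: taken
after sub $t3, $t3, 5: $t3=6-5=1
after add $t6, $t6, $t0: $t6=10+4=14
after add $t0, $t0, 1: $t0=4+1=5
cmp $t0, 6  (cmp 5,6)
blt loop: taken
after sub $t3, $t3, 5: $t3=1-5=-4
after add $t6, $t6, $t0: $t6=14+5=19
after add $t0, $t0, 1: $t0=5+1=6
cmp $t0, 6  (cmp 6,6)
blt loop: not taken
after and $t6, $t3, 7: $t6=(-4)&7=4
halt.
Total executed instructions: 20.

20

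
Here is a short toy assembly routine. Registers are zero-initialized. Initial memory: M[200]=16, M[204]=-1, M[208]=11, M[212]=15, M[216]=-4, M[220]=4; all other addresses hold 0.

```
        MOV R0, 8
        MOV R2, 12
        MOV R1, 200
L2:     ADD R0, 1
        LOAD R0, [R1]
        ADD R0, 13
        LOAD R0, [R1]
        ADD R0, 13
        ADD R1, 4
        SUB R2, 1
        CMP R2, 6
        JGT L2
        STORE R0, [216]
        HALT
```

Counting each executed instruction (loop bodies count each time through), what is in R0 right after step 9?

R0=8
R2=12
R1=200
R0=8+1=9
R0=M[200]=16
R0=16+13=29
R0=M[200]=16
R0=16+13=29
R1=200+4=204
After step 9: R0 = 29.

29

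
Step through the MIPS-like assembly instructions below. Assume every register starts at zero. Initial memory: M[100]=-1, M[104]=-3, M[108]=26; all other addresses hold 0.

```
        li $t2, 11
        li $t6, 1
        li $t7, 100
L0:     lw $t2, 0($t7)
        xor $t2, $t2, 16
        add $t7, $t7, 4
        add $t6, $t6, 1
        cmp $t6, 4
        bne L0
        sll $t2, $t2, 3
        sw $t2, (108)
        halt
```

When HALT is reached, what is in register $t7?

112

li $t2, 11 → $t2=11
li $t6, 1 → $t6=1
li $t7, 100 → $t7=100
lw $t2, 0($t7) → $t2=M[100]=-1
xor $t2, $t2, 16 → $t2=(-1)^16=-17
add $t7, $t7, 4 → $t7=100+4=104
add $t6, $t6, 1 → $t6=1+1=2
cmp $t6, 4  (cmp 2,4)
bne L0: taken
lw $t2, 0($t7) → $t2=M[104]=-3
xor $t2, $t2, 16 → $t2=(-3)^16=-19
add $t7, $t7, 4 → $t7=104+4=108
add $t6, $t6, 1 → $t6=2+1=3
cmp $t6, 4  (cmp 3,4)
bne L0: taken
lw $t2, 0($t7) → $t2=M[108]=26
xor $t2, $t2, 16 → $t2=26^16=10
add $t7, $t7, 4 → $t7=108+4=112
add $t6, $t6, 1 → $t6=3+1=4
cmp $t6, 4  (cmp 4,4)
bne L0: not taken
sll $t2, $t2, 3 → $t2=10<<3=80
sw $t2, (108) → M[108]=80
halt.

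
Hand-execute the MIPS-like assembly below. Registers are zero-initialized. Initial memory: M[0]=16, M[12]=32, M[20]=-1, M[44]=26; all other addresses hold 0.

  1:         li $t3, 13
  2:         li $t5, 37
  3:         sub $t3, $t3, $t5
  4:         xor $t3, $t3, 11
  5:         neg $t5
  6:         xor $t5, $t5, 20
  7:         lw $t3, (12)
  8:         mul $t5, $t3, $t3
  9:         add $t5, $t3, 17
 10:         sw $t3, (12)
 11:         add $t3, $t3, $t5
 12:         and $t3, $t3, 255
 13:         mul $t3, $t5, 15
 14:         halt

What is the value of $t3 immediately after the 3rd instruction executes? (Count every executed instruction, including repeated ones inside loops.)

-24

after li $t3, 13: $t3=13
after li $t5, 37: $t5=37
after sub $t3, $t3, $t5: $t3=13-37=-24
After step 3: $t3 = -24.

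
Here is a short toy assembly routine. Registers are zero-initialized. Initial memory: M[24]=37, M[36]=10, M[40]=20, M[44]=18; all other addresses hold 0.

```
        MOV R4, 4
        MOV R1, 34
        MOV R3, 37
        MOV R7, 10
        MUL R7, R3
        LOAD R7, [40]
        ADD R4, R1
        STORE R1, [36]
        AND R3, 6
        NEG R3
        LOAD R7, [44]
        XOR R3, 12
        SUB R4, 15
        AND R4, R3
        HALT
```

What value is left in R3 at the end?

-16

R4=4
R1=34
R3=37
R7=10
R7=10*37=370
R7=M[40]=20
R4=4+34=38
STORE R1, [36] → M[36]=34
R3=37&6=4
R3=-(4)=-4
R7=M[44]=18
R3=(-4)^12=-16
R4=38-15=23
R4=23&(-16)=16
halt.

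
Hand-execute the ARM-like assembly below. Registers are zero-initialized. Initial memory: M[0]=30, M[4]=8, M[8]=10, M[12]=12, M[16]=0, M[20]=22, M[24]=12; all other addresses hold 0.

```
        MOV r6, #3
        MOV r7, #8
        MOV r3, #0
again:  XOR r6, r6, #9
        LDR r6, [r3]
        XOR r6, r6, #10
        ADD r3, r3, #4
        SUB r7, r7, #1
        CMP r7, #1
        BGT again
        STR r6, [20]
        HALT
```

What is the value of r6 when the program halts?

MOV r6, #3 → r6=3
MOV r7, #8 → r7=8
MOV r3, #0 → r3=0
XOR r6, r6, #9 → r6=3^9=10
LDR r6, [r3] → r6=M[0]=30
XOR r6, r6, #10 → r6=30^10=20
ADD r3, r3, #4 → r3=0+4=4
SUB r7, r7, #1 → r7=8-1=7
CMP r7, #1  (cmp 7,1)
BGT again: taken
XOR r6, r6, #9 → r6=20^9=29
LDR r6, [r3] → r6=M[4]=8
XOR r6, r6, #10 → r6=8^10=2
ADD r3, r3, #4 → r3=4+4=8
SUB r7, r7, #1 → r7=7-1=6
CMP r7, #1  (cmp 6,1)
BGT again: taken
XOR r6, r6, #9 → r6=2^9=11
LDR r6, [r3] → r6=M[8]=10
XOR r6, r6, #10 → r6=10^10=0
ADD r3, r3, #4 → r3=8+4=12
SUB r7, r7, #1 → r7=6-1=5
CMP r7, #1  (cmp 5,1)
BGT again: taken
XOR r6, r6, #9 → r6=0^9=9
LDR r6, [r3] → r6=M[12]=12
XOR r6, r6, #10 → r6=12^10=6
ADD r3, r3, #4 → r3=12+4=16
SUB r7, r7, #1 → r7=5-1=4
CMP r7, #1  (cmp 4,1)
BGT again: taken
XOR r6, r6, #9 → r6=6^9=15
LDR r6, [r3] → r6=M[16]=0
XOR r6, r6, #10 → r6=0^10=10
ADD r3, r3, #4 → r3=16+4=20
SUB r7, r7, #1 → r7=4-1=3
CMP r7, #1  (cmp 3,1)
BGT again: taken
XOR r6, r6, #9 → r6=10^9=3
LDR r6, [r3] → r6=M[20]=22
XOR r6, r6, #10 → r6=22^10=28
ADD r3, r3, #4 → r3=20+4=24
SUB r7, r7, #1 → r7=3-1=2
CMP r7, #1  (cmp 2,1)
BGT again: taken
XOR r6, r6, #9 → r6=28^9=21
LDR r6, [r3] → r6=M[24]=12
XOR r6, r6, #10 → r6=12^10=6
ADD r3, r3, #4 → r3=24+4=28
SUB r7, r7, #1 → r7=2-1=1
CMP r7, #1  (cmp 1,1)
BGT again: not taken
STR r6, [20] → M[20]=6
halt.

6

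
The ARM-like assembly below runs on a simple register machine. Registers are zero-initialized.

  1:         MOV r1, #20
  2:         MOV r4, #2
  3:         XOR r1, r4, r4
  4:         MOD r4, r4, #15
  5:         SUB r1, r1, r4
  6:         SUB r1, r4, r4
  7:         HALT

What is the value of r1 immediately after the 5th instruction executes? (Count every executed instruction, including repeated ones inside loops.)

r1=20
r4=2
r1=2^2=0
r4=2%15=2
r1=0-2=-2
After step 5: r1 = -2.

-2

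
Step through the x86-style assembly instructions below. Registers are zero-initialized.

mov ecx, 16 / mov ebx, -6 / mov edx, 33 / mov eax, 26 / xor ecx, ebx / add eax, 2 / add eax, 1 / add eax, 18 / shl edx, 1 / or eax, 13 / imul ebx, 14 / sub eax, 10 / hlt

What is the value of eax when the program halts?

37

mov ecx, 16 → ecx=16
mov ebx, -6 → ebx=-6
mov edx, 33 → edx=33
mov eax, 26 → eax=26
xor ecx, ebx → ecx=16^(-6)=-22
add eax, 2 → eax=26+2=28
add eax, 1 → eax=28+1=29
add eax, 18 → eax=29+18=47
shl edx, 1 → edx=33<<1=66
or eax, 13 → eax=47|13=47
imul ebx, 14 → ebx=(-6)*14=-84
sub eax, 10 → eax=47-10=37
halt.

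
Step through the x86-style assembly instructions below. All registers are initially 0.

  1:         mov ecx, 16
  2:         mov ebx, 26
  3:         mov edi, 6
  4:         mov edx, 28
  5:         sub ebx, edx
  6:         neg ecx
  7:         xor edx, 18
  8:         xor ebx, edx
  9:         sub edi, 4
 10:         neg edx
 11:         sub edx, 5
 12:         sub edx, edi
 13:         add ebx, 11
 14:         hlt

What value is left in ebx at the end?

mov ecx, 16 → ecx=16
mov ebx, 26 → ebx=26
mov edi, 6 → edi=6
mov edx, 28 → edx=28
sub ebx, edx → ebx=26-28=-2
neg ecx → ecx=-(16)=-16
xor edx, 18 → edx=28^18=14
xor ebx, edx → ebx=(-2)^14=-16
sub edi, 4 → edi=6-4=2
neg edx → edx=-(14)=-14
sub edx, 5 → edx=(-14)-5=-19
sub edx, edi → edx=(-19)-2=-21
add ebx, 11 → ebx=(-16)+11=-5
halt.

-5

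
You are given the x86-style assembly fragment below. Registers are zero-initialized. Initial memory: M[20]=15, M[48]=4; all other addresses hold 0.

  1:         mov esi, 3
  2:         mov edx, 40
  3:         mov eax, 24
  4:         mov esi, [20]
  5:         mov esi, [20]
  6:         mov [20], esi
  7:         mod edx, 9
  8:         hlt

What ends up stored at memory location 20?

15

after mov esi, 3: esi=3
after mov edx, 40: edx=40
after mov eax, 24: eax=24
after mov esi, [20]: esi=M[20]=15
after mov esi, [20]: esi=M[20]=15
mov [20], esi → M[20]=15
after mod edx, 9: edx=40%9=4
halt.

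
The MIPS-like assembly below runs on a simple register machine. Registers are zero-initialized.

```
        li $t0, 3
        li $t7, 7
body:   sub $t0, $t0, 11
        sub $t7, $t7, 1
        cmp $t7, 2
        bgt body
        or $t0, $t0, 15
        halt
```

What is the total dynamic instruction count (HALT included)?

li $t0, 3 → $t0=3
li $t7, 7 → $t7=7
sub $t0, $t0, 11 → $t0=3-11=-8
sub $t7, $t7, 1 → $t7=7-1=6
cmp $t7, 2  (cmp 6,2)
bgt body: taken
sub $t0, $t0, 11 → $t0=(-8)-11=-19
sub $t7, $t7, 1 → $t7=6-1=5
cmp $t7, 2  (cmp 5,2)
bgt body: taken
sub $t0, $t0, 11 → $t0=(-19)-11=-30
sub $t7, $t7, 1 → $t7=5-1=4
cmp $t7, 2  (cmp 4,2)
bgt body: taken
sub $t0, $t0, 11 → $t0=(-30)-11=-41
sub $t7, $t7, 1 → $t7=4-1=3
cmp $t7, 2  (cmp 3,2)
bgt body: taken
sub $t0, $t0, 11 → $t0=(-41)-11=-52
sub $t7, $t7, 1 → $t7=3-1=2
cmp $t7, 2  (cmp 2,2)
bgt body: not taken
or $t0, $t0, 15 → $t0=(-52)|15=-49
halt.
Total executed instructions: 24.

24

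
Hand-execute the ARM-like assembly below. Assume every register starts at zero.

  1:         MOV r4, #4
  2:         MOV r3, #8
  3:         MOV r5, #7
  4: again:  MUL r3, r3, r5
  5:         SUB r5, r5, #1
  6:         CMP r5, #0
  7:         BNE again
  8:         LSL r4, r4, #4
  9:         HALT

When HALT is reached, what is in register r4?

64

MOV r4, #4 → r4=4
MOV r3, #8 → r3=8
MOV r5, #7 → r5=7
MUL r3, r3, r5 → r3=8*7=56
SUB r5, r5, #1 → r5=7-1=6
CMP r5, #0  (cmp 6,0)
BNE again: taken
MUL r3, r3, r5 → r3=56*6=336
SUB r5, r5, #1 → r5=6-1=5
CMP r5, #0  (cmp 5,0)
BNE again: taken
MUL r3, r3, r5 → r3=336*5=1680
SUB r5, r5, #1 → r5=5-1=4
CMP r5, #0  (cmp 4,0)
BNE again: taken
MUL r3, r3, r5 → r3=1680*4=6720
SUB r5, r5, #1 → r5=4-1=3
CMP r5, #0  (cmp 3,0)
BNE again: taken
MUL r3, r3, r5 → r3=6720*3=20160
SUB r5, r5, #1 → r5=3-1=2
CMP r5, #0  (cmp 2,0)
BNE again: taken
MUL r3, r3, r5 → r3=20160*2=40320
SUB r5, r5, #1 → r5=2-1=1
CMP r5, #0  (cmp 1,0)
BNE again: taken
MUL r3, r3, r5 → r3=40320*1=40320
SUB r5, r5, #1 → r5=1-1=0
CMP r5, #0  (cmp 0,0)
BNE again: not taken
LSL r4, r4, #4 → r4=4<<4=64
halt.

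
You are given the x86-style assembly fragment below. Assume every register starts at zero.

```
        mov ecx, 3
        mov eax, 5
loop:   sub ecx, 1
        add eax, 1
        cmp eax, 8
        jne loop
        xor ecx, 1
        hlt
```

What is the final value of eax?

ecx=3
eax=5
ecx=3-1=2
eax=5+1=6
cmp eax, 8  (cmp 6,8)
jne loop: taken
ecx=2-1=1
eax=6+1=7
cmp eax, 8  (cmp 7,8)
jne loop: taken
ecx=1-1=0
eax=7+1=8
cmp eax, 8  (cmp 8,8)
jne loop: not taken
ecx=0^1=1
halt.

8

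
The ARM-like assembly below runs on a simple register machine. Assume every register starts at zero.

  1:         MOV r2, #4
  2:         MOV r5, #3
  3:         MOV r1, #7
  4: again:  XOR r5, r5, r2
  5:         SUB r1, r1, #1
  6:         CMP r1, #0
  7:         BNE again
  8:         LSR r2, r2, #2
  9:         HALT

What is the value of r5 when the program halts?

7

MOV r2, #4 → r2=4
MOV r5, #3 → r5=3
MOV r1, #7 → r1=7
XOR r5, r5, r2 → r5=3^4=7
SUB r1, r1, #1 → r1=7-1=6
CMP r1, #0  (cmp 6,0)
BNE again: taken
XOR r5, r5, r2 → r5=7^4=3
SUB r1, r1, #1 → r1=6-1=5
CMP r1, #0  (cmp 5,0)
BNE again: taken
XOR r5, r5, r2 → r5=3^4=7
SUB r1, r1, #1 → r1=5-1=4
CMP r1, #0  (cmp 4,0)
BNE again: taken
XOR r5, r5, r2 → r5=7^4=3
SUB r1, r1, #1 → r1=4-1=3
CMP r1, #0  (cmp 3,0)
BNE again: taken
XOR r5, r5, r2 → r5=3^4=7
SUB r1, r1, #1 → r1=3-1=2
CMP r1, #0  (cmp 2,0)
BNE again: taken
XOR r5, r5, r2 → r5=7^4=3
SUB r1, r1, #1 → r1=2-1=1
CMP r1, #0  (cmp 1,0)
BNE again: taken
XOR r5, r5, r2 → r5=3^4=7
SUB r1, r1, #1 → r1=1-1=0
CMP r1, #0  (cmp 0,0)
BNE again: not taken
LSR r2, r2, #2 → r2=4>>2=1
halt.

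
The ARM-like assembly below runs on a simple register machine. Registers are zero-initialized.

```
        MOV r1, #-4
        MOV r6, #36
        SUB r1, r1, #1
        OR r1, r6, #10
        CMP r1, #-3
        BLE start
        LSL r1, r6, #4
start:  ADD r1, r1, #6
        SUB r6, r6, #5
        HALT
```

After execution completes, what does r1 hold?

r1=-4
r6=36
r1=(-4)-1=-5
r1=36|10=46
CMP r1, #-3  (cmp 46,-3)
BLE start: not taken
r1=36<<4=576
r1=576+6=582
r6=36-5=31
halt.

582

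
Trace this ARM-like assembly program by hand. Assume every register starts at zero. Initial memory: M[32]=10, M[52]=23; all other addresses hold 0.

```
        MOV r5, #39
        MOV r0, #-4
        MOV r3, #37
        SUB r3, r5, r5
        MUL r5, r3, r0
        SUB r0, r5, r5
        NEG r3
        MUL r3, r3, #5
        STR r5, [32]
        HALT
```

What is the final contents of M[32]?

0

r5=39
r0=-4
r3=37
r3=39-39=0
r5=0*(-4)=0
r0=0-0=0
r3=-(0)=0
r3=0*5=0
STR r5, [32] → M[32]=0
halt.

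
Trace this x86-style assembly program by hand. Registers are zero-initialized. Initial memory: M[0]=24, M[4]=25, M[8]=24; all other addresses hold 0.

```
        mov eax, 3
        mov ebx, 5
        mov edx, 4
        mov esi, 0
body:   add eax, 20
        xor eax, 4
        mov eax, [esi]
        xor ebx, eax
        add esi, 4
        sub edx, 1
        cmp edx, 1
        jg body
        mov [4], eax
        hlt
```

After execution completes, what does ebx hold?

eax=3
ebx=5
edx=4
esi=0
eax=3+20=23
eax=23^4=19
eax=M[0]=24
ebx=5^24=29
esi=0+4=4
edx=4-1=3
cmp edx, 1  (cmp 3,1)
jg body: taken
eax=24+20=44
eax=44^4=40
eax=M[4]=25
ebx=29^25=4
esi=4+4=8
edx=3-1=2
cmp edx, 1  (cmp 2,1)
jg body: taken
eax=25+20=45
eax=45^4=41
eax=M[8]=24
ebx=4^24=28
esi=8+4=12
edx=2-1=1
cmp edx, 1  (cmp 1,1)
jg body: not taken
mov [4], eax → M[4]=24
halt.

28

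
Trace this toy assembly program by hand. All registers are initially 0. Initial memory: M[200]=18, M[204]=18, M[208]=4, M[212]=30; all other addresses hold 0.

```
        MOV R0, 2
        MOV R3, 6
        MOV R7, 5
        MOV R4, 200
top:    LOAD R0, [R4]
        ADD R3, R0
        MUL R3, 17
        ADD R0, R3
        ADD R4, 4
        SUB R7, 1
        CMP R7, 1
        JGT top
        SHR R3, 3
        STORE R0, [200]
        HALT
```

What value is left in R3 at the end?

after MOV R0, 2: R0=2
after MOV R3, 6: R3=6
after MOV R7, 5: R7=5
after MOV R4, 200: R4=200
after LOAD R0, [R4]: R0=M[200]=18
after ADD R3, R0: R3=6+18=24
after MUL R3, 17: R3=24*17=408
after ADD R0, R3: R0=18+408=426
after ADD R4, 4: R4=200+4=204
after SUB R7, 1: R7=5-1=4
CMP R7, 1  (cmp 4,1)
JGT top: taken
after LOAD R0, [R4]: R0=M[204]=18
after ADD R3, R0: R3=408+18=426
after MUL R3, 17: R3=426*17=7242
after ADD R0, R3: R0=18+7242=7260
after ADD R4, 4: R4=204+4=208
after SUB R7, 1: R7=4-1=3
CMP R7, 1  (cmp 3,1)
JGT top: taken
after LOAD R0, [R4]: R0=M[208]=4
after ADD R3, R0: R3=7242+4=7246
after MUL R3, 17: R3=7246*17=123182
after ADD R0, R3: R0=4+123182=123186
after ADD R4, 4: R4=208+4=212
after SUB R7, 1: R7=3-1=2
CMP R7, 1  (cmp 2,1)
JGT top: taken
after LOAD R0, [R4]: R0=M[212]=30
after ADD R3, R0: R3=123182+30=123212
after MUL R3, 17: R3=123212*17=2094604
after ADD R0, R3: R0=30+2094604=2094634
after ADD R4, 4: R4=212+4=216
after SUB R7, 1: R7=2-1=1
CMP R7, 1  (cmp 1,1)
JGT top: not taken
after SHR R3, 3: R3=2094604>>3=261825
STORE R0, [200] → M[200]=2094634
halt.

261825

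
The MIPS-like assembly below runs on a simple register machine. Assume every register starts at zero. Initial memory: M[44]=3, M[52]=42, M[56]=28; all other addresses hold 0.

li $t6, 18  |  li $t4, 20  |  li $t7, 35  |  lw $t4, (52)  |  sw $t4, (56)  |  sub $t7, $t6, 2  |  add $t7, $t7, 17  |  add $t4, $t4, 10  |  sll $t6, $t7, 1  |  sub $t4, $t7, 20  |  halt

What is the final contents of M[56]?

li $t6, 18 → $t6=18
li $t4, 20 → $t4=20
li $t7, 35 → $t7=35
lw $t4, (52) → $t4=M[52]=42
sw $t4, (56) → M[56]=42
sub $t7, $t6, 2 → $t7=18-2=16
add $t7, $t7, 17 → $t7=16+17=33
add $t4, $t4, 10 → $t4=42+10=52
sll $t6, $t7, 1 → $t6=33<<1=66
sub $t4, $t7, 20 → $t4=33-20=13
halt.

42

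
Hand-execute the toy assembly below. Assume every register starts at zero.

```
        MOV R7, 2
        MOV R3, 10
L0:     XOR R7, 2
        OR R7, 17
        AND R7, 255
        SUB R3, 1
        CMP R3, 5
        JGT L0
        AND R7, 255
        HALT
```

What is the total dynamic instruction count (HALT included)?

after MOV R7, 2: R7=2
after MOV R3, 10: R3=10
after XOR R7, 2: R7=2^2=0
after OR R7, 17: R7=0|17=17
after AND R7, 255: R7=17&255=17
after SUB R3, 1: R3=10-1=9
CMP R3, 5  (cmp 9,5)
JGT L0: taken
after XOR R7, 2: R7=17^2=19
after OR R7, 17: R7=19|17=19
after AND R7, 255: R7=19&255=19
after SUB R3, 1: R3=9-1=8
CMP R3, 5  (cmp 8,5)
JGT L0: taken
after XOR R7, 2: R7=19^2=17
after OR R7, 17: R7=17|17=17
after AND R7, 255: R7=17&255=17
after SUB R3, 1: R3=8-1=7
CMP R3, 5  (cmp 7,5)
JGT L0: taken
after XOR R7, 2: R7=17^2=19
after OR R7, 17: R7=19|17=19
after AND R7, 255: R7=19&255=19
after SUB R3, 1: R3=7-1=6
CMP R3, 5  (cmp 6,5)
JGT L0: taken
after XOR R7, 2: R7=19^2=17
after OR R7, 17: R7=17|17=17
after AND R7, 255: R7=17&255=17
after SUB R3, 1: R3=6-1=5
CMP R3, 5  (cmp 5,5)
JGT L0: not taken
after AND R7, 255: R7=17&255=17
halt.
Total executed instructions: 34.

34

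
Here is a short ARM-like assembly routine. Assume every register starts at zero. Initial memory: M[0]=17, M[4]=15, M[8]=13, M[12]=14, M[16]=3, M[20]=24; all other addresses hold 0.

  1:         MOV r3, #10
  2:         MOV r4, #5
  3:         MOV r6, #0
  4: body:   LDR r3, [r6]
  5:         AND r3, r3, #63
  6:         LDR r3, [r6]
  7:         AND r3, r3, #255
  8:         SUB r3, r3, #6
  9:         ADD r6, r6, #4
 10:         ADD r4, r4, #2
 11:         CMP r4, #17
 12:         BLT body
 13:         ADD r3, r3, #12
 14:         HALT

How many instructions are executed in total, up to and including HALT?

r3=10
r4=5
r6=0
r3=M[0]=17
r3=17&63=17
r3=M[0]=17
r3=17&255=17
r3=17-6=11
r6=0+4=4
r4=5+2=7
CMP r4, #17  (cmp 7,17)
BLT body: taken
r3=M[4]=15
r3=15&63=15
r3=M[4]=15
r3=15&255=15
r3=15-6=9
r6=4+4=8
r4=7+2=9
CMP r4, #17  (cmp 9,17)
BLT body: taken
r3=M[8]=13
r3=13&63=13
r3=M[8]=13
r3=13&255=13
r3=13-6=7
r6=8+4=12
r4=9+2=11
CMP r4, #17  (cmp 11,17)
BLT body: taken
r3=M[12]=14
r3=14&63=14
r3=M[12]=14
r3=14&255=14
r3=14-6=8
r6=12+4=16
r4=11+2=13
CMP r4, #17  (cmp 13,17)
BLT body: taken
r3=M[16]=3
r3=3&63=3
r3=M[16]=3
r3=3&255=3
r3=3-6=-3
r6=16+4=20
r4=13+2=15
CMP r4, #17  (cmp 15,17)
BLT body: taken
r3=M[20]=24
r3=24&63=24
r3=M[20]=24
r3=24&255=24
r3=24-6=18
r6=20+4=24
r4=15+2=17
CMP r4, #17  (cmp 17,17)
BLT body: not taken
r3=18+12=30
halt.
Total executed instructions: 59.

59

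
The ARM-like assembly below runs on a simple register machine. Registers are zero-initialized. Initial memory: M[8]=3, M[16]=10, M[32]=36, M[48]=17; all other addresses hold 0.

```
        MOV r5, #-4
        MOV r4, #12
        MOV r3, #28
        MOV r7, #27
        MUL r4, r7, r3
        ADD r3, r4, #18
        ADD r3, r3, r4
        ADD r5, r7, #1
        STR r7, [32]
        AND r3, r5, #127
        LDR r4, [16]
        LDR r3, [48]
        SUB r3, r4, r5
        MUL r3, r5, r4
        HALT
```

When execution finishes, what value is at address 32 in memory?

27

r5=-4
r4=12
r3=28
r7=27
r4=27*28=756
r3=756+18=774
r3=774+756=1530
r5=27+1=28
STR r7, [32] → M[32]=27
r3=28&127=28
r4=M[16]=10
r3=M[48]=17
r3=10-28=-18
r3=28*10=280
halt.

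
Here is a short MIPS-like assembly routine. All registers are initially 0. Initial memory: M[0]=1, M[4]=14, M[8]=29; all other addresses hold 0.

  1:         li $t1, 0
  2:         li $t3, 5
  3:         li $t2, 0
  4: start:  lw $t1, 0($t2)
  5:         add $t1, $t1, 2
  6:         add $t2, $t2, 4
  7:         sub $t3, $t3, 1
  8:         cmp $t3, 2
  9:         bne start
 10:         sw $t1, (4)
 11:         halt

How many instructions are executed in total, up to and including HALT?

li $t1, 0 → $t1=0
li $t3, 5 → $t3=5
li $t2, 0 → $t2=0
lw $t1, 0($t2) → $t1=M[0]=1
add $t1, $t1, 2 → $t1=1+2=3
add $t2, $t2, 4 → $t2=0+4=4
sub $t3, $t3, 1 → $t3=5-1=4
cmp $t3, 2  (cmp 4,2)
bne start: taken
lw $t1, 0($t2) → $t1=M[4]=14
add $t1, $t1, 2 → $t1=14+2=16
add $t2, $t2, 4 → $t2=4+4=8
sub $t3, $t3, 1 → $t3=4-1=3
cmp $t3, 2  (cmp 3,2)
bne start: taken
lw $t1, 0($t2) → $t1=M[8]=29
add $t1, $t1, 2 → $t1=29+2=31
add $t2, $t2, 4 → $t2=8+4=12
sub $t3, $t3, 1 → $t3=3-1=2
cmp $t3, 2  (cmp 2,2)
bne start: not taken
sw $t1, (4) → M[4]=31
halt.
Total executed instructions: 23.

23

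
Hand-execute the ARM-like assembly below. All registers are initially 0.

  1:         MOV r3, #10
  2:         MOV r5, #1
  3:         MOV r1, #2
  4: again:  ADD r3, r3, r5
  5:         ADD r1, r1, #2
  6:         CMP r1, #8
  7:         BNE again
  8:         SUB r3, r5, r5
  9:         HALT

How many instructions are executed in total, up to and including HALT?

MOV r3, #10 → r3=10
MOV r5, #1 → r5=1
MOV r1, #2 → r1=2
ADD r3, r3, r5 → r3=10+1=11
ADD r1, r1, #2 → r1=2+2=4
CMP r1, #8  (cmp 4,8)
BNE again: taken
ADD r3, r3, r5 → r3=11+1=12
ADD r1, r1, #2 → r1=4+2=6
CMP r1, #8  (cmp 6,8)
BNE again: taken
ADD r3, r3, r5 → r3=12+1=13
ADD r1, r1, #2 → r1=6+2=8
CMP r1, #8  (cmp 8,8)
BNE again: not taken
SUB r3, r5, r5 → r3=1-1=0
halt.
Total executed instructions: 17.

17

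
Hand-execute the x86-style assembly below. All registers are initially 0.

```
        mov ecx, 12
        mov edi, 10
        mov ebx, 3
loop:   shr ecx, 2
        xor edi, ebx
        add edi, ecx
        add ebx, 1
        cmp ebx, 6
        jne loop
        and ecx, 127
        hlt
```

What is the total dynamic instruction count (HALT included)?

23

mov ecx, 12 → ecx=12
mov edi, 10 → edi=10
mov ebx, 3 → ebx=3
shr ecx, 2 → ecx=12>>2=3
xor edi, ebx → edi=10^3=9
add edi, ecx → edi=9+3=12
add ebx, 1 → ebx=3+1=4
cmp ebx, 6  (cmp 4,6)
jne loop: taken
shr ecx, 2 → ecx=3>>2=0
xor edi, ebx → edi=12^4=8
add edi, ecx → edi=8+0=8
add ebx, 1 → ebx=4+1=5
cmp ebx, 6  (cmp 5,6)
jne loop: taken
shr ecx, 2 → ecx=0>>2=0
xor edi, ebx → edi=8^5=13
add edi, ecx → edi=13+0=13
add ebx, 1 → ebx=5+1=6
cmp ebx, 6  (cmp 6,6)
jne loop: not taken
and ecx, 127 → ecx=0&127=0
halt.
Total executed instructions: 23.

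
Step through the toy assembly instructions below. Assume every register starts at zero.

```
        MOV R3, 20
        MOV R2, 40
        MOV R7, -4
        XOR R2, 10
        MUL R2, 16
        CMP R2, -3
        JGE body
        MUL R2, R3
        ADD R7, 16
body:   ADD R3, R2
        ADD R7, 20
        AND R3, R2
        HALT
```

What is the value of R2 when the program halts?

544

R3=20
R2=40
R7=-4
R2=40^10=34
R2=34*16=544
CMP R2, -3  (cmp 544,-3)
JGE body: taken
R3=20+544=564
R7=(-4)+20=16
R3=564&544=544
halt.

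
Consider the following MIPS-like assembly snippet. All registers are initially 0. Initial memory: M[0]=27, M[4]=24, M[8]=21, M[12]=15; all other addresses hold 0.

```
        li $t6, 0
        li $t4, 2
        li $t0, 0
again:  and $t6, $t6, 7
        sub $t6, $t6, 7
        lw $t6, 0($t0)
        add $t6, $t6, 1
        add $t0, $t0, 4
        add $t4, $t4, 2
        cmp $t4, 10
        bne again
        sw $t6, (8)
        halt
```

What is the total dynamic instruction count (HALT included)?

37

li $t6, 0 → $t6=0
li $t4, 2 → $t4=2
li $t0, 0 → $t0=0
and $t6, $t6, 7 → $t6=0&7=0
sub $t6, $t6, 7 → $t6=0-7=-7
lw $t6, 0($t0) → $t6=M[0]=27
add $t6, $t6, 1 → $t6=27+1=28
add $t0, $t0, 4 → $t0=0+4=4
add $t4, $t4, 2 → $t4=2+2=4
cmp $t4, 10  (cmp 4,10)
bne again: taken
and $t6, $t6, 7 → $t6=28&7=4
sub $t6, $t6, 7 → $t6=4-7=-3
lw $t6, 0($t0) → $t6=M[4]=24
add $t6, $t6, 1 → $t6=24+1=25
add $t0, $t0, 4 → $t0=4+4=8
add $t4, $t4, 2 → $t4=4+2=6
cmp $t4, 10  (cmp 6,10)
bne again: taken
and $t6, $t6, 7 → $t6=25&7=1
sub $t6, $t6, 7 → $t6=1-7=-6
lw $t6, 0($t0) → $t6=M[8]=21
add $t6, $t6, 1 → $t6=21+1=22
add $t0, $t0, 4 → $t0=8+4=12
add $t4, $t4, 2 → $t4=6+2=8
cmp $t4, 10  (cmp 8,10)
bne again: taken
and $t6, $t6, 7 → $t6=22&7=6
sub $t6, $t6, 7 → $t6=6-7=-1
lw $t6, 0($t0) → $t6=M[12]=15
add $t6, $t6, 1 → $t6=15+1=16
add $t0, $t0, 4 → $t0=12+4=16
add $t4, $t4, 2 → $t4=8+2=10
cmp $t4, 10  (cmp 10,10)
bne again: not taken
sw $t6, (8) → M[8]=16
halt.
Total executed instructions: 37.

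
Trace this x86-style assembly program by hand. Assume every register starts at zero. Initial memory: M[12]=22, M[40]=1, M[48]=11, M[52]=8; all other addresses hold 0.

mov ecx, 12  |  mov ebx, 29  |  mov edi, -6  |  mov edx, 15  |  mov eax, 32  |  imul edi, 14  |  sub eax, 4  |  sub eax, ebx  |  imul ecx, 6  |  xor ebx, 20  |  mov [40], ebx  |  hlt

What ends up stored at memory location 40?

after mov ecx, 12: ecx=12
after mov ebx, 29: ebx=29
after mov edi, -6: edi=-6
after mov edx, 15: edx=15
after mov eax, 32: eax=32
after imul edi, 14: edi=(-6)*14=-84
after sub eax, 4: eax=32-4=28
after sub eax, ebx: eax=28-29=-1
after imul ecx, 6: ecx=12*6=72
after xor ebx, 20: ebx=29^20=9
mov [40], ebx → M[40]=9
halt.

9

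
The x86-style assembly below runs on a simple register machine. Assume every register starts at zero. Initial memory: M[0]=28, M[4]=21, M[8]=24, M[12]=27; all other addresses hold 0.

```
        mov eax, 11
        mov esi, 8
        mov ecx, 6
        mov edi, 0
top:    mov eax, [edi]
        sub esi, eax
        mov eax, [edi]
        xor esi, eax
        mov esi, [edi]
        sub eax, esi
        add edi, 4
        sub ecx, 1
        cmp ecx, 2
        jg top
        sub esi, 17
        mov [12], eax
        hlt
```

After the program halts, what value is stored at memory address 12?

after mov eax, 11: eax=11
after mov esi, 8: esi=8
after mov ecx, 6: ecx=6
after mov edi, 0: edi=0
after mov eax, [edi]: eax=M[0]=28
after sub esi, eax: esi=8-28=-20
after mov eax, [edi]: eax=M[0]=28
after xor esi, eax: esi=(-20)^28=-16
after mov esi, [edi]: esi=M[0]=28
after sub eax, esi: eax=28-28=0
after add edi, 4: edi=0+4=4
after sub ecx, 1: ecx=6-1=5
cmp ecx, 2  (cmp 5,2)
jg top: taken
after mov eax, [edi]: eax=M[4]=21
after sub esi, eax: esi=28-21=7
after mov eax, [edi]: eax=M[4]=21
after xor esi, eax: esi=7^21=18
after mov esi, [edi]: esi=M[4]=21
after sub eax, esi: eax=21-21=0
after add edi, 4: edi=4+4=8
after sub ecx, 1: ecx=5-1=4
cmp ecx, 2  (cmp 4,2)
jg top: taken
after mov eax, [edi]: eax=M[8]=24
after sub esi, eax: esi=21-24=-3
after mov eax, [edi]: eax=M[8]=24
after xor esi, eax: esi=(-3)^24=-27
after mov esi, [edi]: esi=M[8]=24
after sub eax, esi: eax=24-24=0
after add edi, 4: edi=8+4=12
after sub ecx, 1: ecx=4-1=3
cmp ecx, 2  (cmp 3,2)
jg top: taken
after mov eax, [edi]: eax=M[12]=27
after sub esi, eax: esi=24-27=-3
after mov eax, [edi]: eax=M[12]=27
after xor esi, eax: esi=(-3)^27=-26
after mov esi, [edi]: esi=M[12]=27
after sub eax, esi: eax=27-27=0
after add edi, 4: edi=12+4=16
after sub ecx, 1: ecx=3-1=2
cmp ecx, 2  (cmp 2,2)
jg top: not taken
after sub esi, 17: esi=27-17=10
mov [12], eax → M[12]=0
halt.

0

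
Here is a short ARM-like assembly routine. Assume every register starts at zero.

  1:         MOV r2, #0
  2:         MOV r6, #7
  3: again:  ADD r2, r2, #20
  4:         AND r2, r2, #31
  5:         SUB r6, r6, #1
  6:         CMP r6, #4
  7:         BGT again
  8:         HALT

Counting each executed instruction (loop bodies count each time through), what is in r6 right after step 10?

after MOV r2, #0: r2=0
after MOV r6, #7: r6=7
after ADD r2, r2, #20: r2=0+20=20
after AND r2, r2, #31: r2=20&31=20
after SUB r6, r6, #1: r6=7-1=6
CMP r6, #4  (cmp 6,4)
BGT again: taken
after ADD r2, r2, #20: r2=20+20=40
after AND r2, r2, #31: r2=40&31=8
after SUB r6, r6, #1: r6=6-1=5
After step 10: r6 = 5.

5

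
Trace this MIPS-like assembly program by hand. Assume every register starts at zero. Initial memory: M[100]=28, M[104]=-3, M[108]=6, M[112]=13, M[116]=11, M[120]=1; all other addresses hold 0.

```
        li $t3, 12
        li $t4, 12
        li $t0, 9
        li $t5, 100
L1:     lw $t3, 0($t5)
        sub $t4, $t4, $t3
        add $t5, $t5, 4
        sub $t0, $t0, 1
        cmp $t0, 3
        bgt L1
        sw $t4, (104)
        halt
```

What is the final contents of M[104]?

-44

li $t3, 12 → $t3=12
li $t4, 12 → $t4=12
li $t0, 9 → $t0=9
li $t5, 100 → $t5=100
lw $t3, 0($t5) → $t3=M[100]=28
sub $t4, $t4, $t3 → $t4=12-28=-16
add $t5, $t5, 4 → $t5=100+4=104
sub $t0, $t0, 1 → $t0=9-1=8
cmp $t0, 3  (cmp 8,3)
bgt L1: taken
lw $t3, 0($t5) → $t3=M[104]=-3
sub $t4, $t4, $t3 → $t4=(-16)-(-3)=-13
add $t5, $t5, 4 → $t5=104+4=108
sub $t0, $t0, 1 → $t0=8-1=7
cmp $t0, 3  (cmp 7,3)
bgt L1: taken
lw $t3, 0($t5) → $t3=M[108]=6
sub $t4, $t4, $t3 → $t4=(-13)-6=-19
add $t5, $t5, 4 → $t5=108+4=112
sub $t0, $t0, 1 → $t0=7-1=6
cmp $t0, 3  (cmp 6,3)
bgt L1: taken
lw $t3, 0($t5) → $t3=M[112]=13
sub $t4, $t4, $t3 → $t4=(-19)-13=-32
add $t5, $t5, 4 → $t5=112+4=116
sub $t0, $t0, 1 → $t0=6-1=5
cmp $t0, 3  (cmp 5,3)
bgt L1: taken
lw $t3, 0($t5) → $t3=M[116]=11
sub $t4, $t4, $t3 → $t4=(-32)-11=-43
add $t5, $t5, 4 → $t5=116+4=120
sub $t0, $t0, 1 → $t0=5-1=4
cmp $t0, 3  (cmp 4,3)
bgt L1: taken
lw $t3, 0($t5) → $t3=M[120]=1
sub $t4, $t4, $t3 → $t4=(-43)-1=-44
add $t5, $t5, 4 → $t5=120+4=124
sub $t0, $t0, 1 → $t0=4-1=3
cmp $t0, 3  (cmp 3,3)
bgt L1: not taken
sw $t4, (104) → M[104]=-44
halt.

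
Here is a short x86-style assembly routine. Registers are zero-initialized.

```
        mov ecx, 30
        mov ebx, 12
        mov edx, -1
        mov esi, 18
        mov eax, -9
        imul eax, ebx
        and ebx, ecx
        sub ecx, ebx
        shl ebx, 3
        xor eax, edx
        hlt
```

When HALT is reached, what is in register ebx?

96

mov ecx, 30 → ecx=30
mov ebx, 12 → ebx=12
mov edx, -1 → edx=-1
mov esi, 18 → esi=18
mov eax, -9 → eax=-9
imul eax, ebx → eax=(-9)*12=-108
and ebx, ecx → ebx=12&30=12
sub ecx, ebx → ecx=30-12=18
shl ebx, 3 → ebx=12<<3=96
xor eax, edx → eax=(-108)^(-1)=107
halt.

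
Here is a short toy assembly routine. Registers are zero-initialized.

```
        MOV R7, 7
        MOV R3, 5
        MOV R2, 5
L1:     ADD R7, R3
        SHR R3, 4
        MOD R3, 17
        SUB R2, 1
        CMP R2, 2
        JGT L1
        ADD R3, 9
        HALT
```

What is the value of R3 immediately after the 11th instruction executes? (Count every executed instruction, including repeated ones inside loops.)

after MOV R7, 7: R7=7
after MOV R3, 5: R3=5
after MOV R2, 5: R2=5
after ADD R7, R3: R7=7+5=12
after SHR R3, 4: R3=5>>4=0
after MOD R3, 17: R3=0%17=0
after SUB R2, 1: R2=5-1=4
CMP R2, 2  (cmp 4,2)
JGT L1: taken
after ADD R7, R3: R7=12+0=12
after SHR R3, 4: R3=0>>4=0
After step 11: R3 = 0.

0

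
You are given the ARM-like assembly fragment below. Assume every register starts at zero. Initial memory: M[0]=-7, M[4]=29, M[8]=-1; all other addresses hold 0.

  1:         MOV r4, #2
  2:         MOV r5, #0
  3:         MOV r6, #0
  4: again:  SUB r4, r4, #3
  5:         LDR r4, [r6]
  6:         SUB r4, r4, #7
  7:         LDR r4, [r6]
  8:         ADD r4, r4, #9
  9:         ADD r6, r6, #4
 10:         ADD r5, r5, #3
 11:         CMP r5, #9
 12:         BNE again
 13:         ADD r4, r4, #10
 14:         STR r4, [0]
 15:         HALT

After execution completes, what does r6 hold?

after MOV r4, #2: r4=2
after MOV r5, #0: r5=0
after MOV r6, #0: r6=0
after SUB r4, r4, #3: r4=2-3=-1
after LDR r4, [r6]: r4=M[0]=-7
after SUB r4, r4, #7: r4=(-7)-7=-14
after LDR r4, [r6]: r4=M[0]=-7
after ADD r4, r4, #9: r4=(-7)+9=2
after ADD r6, r6, #4: r6=0+4=4
after ADD r5, r5, #3: r5=0+3=3
CMP r5, #9  (cmp 3,9)
BNE again: taken
after SUB r4, r4, #3: r4=2-3=-1
after LDR r4, [r6]: r4=M[4]=29
after SUB r4, r4, #7: r4=29-7=22
after LDR r4, [r6]: r4=M[4]=29
after ADD r4, r4, #9: r4=29+9=38
after ADD r6, r6, #4: r6=4+4=8
after ADD r5, r5, #3: r5=3+3=6
CMP r5, #9  (cmp 6,9)
BNE again: taken
after SUB r4, r4, #3: r4=38-3=35
after LDR r4, [r6]: r4=M[8]=-1
after SUB r4, r4, #7: r4=(-1)-7=-8
after LDR r4, [r6]: r4=M[8]=-1
after ADD r4, r4, #9: r4=(-1)+9=8
after ADD r6, r6, #4: r6=8+4=12
after ADD r5, r5, #3: r5=6+3=9
CMP r5, #9  (cmp 9,9)
BNE again: not taken
after ADD r4, r4, #10: r4=8+10=18
STR r4, [0] → M[0]=18
halt.

12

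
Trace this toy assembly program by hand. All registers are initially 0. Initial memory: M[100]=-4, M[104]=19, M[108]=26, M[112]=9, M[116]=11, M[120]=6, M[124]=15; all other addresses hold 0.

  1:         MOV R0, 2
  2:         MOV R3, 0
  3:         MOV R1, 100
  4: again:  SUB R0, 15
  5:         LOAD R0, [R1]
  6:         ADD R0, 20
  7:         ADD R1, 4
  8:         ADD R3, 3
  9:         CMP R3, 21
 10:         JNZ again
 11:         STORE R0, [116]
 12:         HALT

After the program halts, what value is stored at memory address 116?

R0=2
R3=0
R1=100
R0=2-15=-13
R0=M[100]=-4
R0=(-4)+20=16
R1=100+4=104
R3=0+3=3
CMP R3, 21  (cmp 3,21)
JNZ again: taken
R0=16-15=1
R0=M[104]=19
R0=19+20=39
R1=104+4=108
R3=3+3=6
CMP R3, 21  (cmp 6,21)
JNZ again: taken
R0=39-15=24
R0=M[108]=26
R0=26+20=46
R1=108+4=112
R3=6+3=9
CMP R3, 21  (cmp 9,21)
JNZ again: taken
R0=46-15=31
R0=M[112]=9
R0=9+20=29
R1=112+4=116
R3=9+3=12
CMP R3, 21  (cmp 12,21)
JNZ again: taken
R0=29-15=14
R0=M[116]=11
R0=11+20=31
R1=116+4=120
R3=12+3=15
CMP R3, 21  (cmp 15,21)
JNZ again: taken
R0=31-15=16
R0=M[120]=6
R0=6+20=26
R1=120+4=124
R3=15+3=18
CMP R3, 21  (cmp 18,21)
JNZ again: taken
R0=26-15=11
R0=M[124]=15
R0=15+20=35
R1=124+4=128
R3=18+3=21
CMP R3, 21  (cmp 21,21)
JNZ again: not taken
STORE R0, [116] → M[116]=35
halt.

35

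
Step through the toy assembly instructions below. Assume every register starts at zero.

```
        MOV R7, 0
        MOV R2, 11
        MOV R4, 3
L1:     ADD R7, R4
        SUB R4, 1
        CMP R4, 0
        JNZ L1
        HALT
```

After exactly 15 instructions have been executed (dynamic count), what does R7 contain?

6

MOV R7, 0 → R7=0
MOV R2, 11 → R2=11
MOV R4, 3 → R4=3
ADD R7, R4 → R7=0+3=3
SUB R4, 1 → R4=3-1=2
CMP R4, 0  (cmp 2,0)
JNZ L1: taken
ADD R7, R4 → R7=3+2=5
SUB R4, 1 → R4=2-1=1
CMP R4, 0  (cmp 1,0)
JNZ L1: taken
ADD R7, R4 → R7=5+1=6
SUB R4, 1 → R4=1-1=0
CMP R4, 0  (cmp 0,0)
JNZ L1: not taken
After step 15: R7 = 6.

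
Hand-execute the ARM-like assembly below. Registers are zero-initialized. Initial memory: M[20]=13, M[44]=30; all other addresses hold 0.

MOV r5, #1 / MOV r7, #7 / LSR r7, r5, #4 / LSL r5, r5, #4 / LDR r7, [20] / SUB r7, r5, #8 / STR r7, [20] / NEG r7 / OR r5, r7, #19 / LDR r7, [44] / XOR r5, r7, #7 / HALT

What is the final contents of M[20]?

8

r5=1
r7=7
r7=1>>4=0
r5=1<<4=16
r7=M[20]=13
r7=16-8=8
STR r7, [20] → M[20]=8
r7=-(8)=-8
r5=(-8)|19=-5
r7=M[44]=30
r5=30^7=25
halt.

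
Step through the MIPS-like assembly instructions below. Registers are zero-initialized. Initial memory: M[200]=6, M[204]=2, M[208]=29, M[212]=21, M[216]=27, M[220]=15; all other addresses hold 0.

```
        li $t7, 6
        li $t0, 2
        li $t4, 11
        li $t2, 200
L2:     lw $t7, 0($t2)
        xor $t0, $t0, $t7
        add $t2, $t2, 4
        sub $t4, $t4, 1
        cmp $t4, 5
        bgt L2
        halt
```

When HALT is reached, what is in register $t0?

26

li $t7, 6 → $t7=6
li $t0, 2 → $t0=2
li $t4, 11 → $t4=11
li $t2, 200 → $t2=200
lw $t7, 0($t2) → $t7=M[200]=6
xor $t0, $t0, $t7 → $t0=2^6=4
add $t2, $t2, 4 → $t2=200+4=204
sub $t4, $t4, 1 → $t4=11-1=10
cmp $t4, 5  (cmp 10,5)
bgt L2: taken
lw $t7, 0($t2) → $t7=M[204]=2
xor $t0, $t0, $t7 → $t0=4^2=6
add $t2, $t2, 4 → $t2=204+4=208
sub $t4, $t4, 1 → $t4=10-1=9
cmp $t4, 5  (cmp 9,5)
bgt L2: taken
lw $t7, 0($t2) → $t7=M[208]=29
xor $t0, $t0, $t7 → $t0=6^29=27
add $t2, $t2, 4 → $t2=208+4=212
sub $t4, $t4, 1 → $t4=9-1=8
cmp $t4, 5  (cmp 8,5)
bgt L2: taken
lw $t7, 0($t2) → $t7=M[212]=21
xor $t0, $t0, $t7 → $t0=27^21=14
add $t2, $t2, 4 → $t2=212+4=216
sub $t4, $t4, 1 → $t4=8-1=7
cmp $t4, 5  (cmp 7,5)
bgt L2: taken
lw $t7, 0($t2) → $t7=M[216]=27
xor $t0, $t0, $t7 → $t0=14^27=21
add $t2, $t2, 4 → $t2=216+4=220
sub $t4, $t4, 1 → $t4=7-1=6
cmp $t4, 5  (cmp 6,5)
bgt L2: taken
lw $t7, 0($t2) → $t7=M[220]=15
xor $t0, $t0, $t7 → $t0=21^15=26
add $t2, $t2, 4 → $t2=220+4=224
sub $t4, $t4, 1 → $t4=6-1=5
cmp $t4, 5  (cmp 5,5)
bgt L2: not taken
halt.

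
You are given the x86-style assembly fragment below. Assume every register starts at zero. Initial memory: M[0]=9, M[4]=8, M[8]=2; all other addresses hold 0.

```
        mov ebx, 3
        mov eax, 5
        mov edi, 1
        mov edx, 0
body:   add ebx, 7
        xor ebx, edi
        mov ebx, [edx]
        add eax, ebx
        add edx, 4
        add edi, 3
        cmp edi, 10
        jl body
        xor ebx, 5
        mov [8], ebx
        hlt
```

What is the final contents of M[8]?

after mov ebx, 3: ebx=3
after mov eax, 5: eax=5
after mov edi, 1: edi=1
after mov edx, 0: edx=0
after add ebx, 7: ebx=3+7=10
after xor ebx, edi: ebx=10^1=11
after mov ebx, [edx]: ebx=M[0]=9
after add eax, ebx: eax=5+9=14
after add edx, 4: edx=0+4=4
after add edi, 3: edi=1+3=4
cmp edi, 10  (cmp 4,10)
jl body: taken
after add ebx, 7: ebx=9+7=16
after xor ebx, edi: ebx=16^4=20
after mov ebx, [edx]: ebx=M[4]=8
after add eax, ebx: eax=14+8=22
after add edx, 4: edx=4+4=8
after add edi, 3: edi=4+3=7
cmp edi, 10  (cmp 7,10)
jl body: taken
after add ebx, 7: ebx=8+7=15
after xor ebx, edi: ebx=15^7=8
after mov ebx, [edx]: ebx=M[8]=2
after add eax, ebx: eax=22+2=24
after add edx, 4: edx=8+4=12
after add edi, 3: edi=7+3=10
cmp edi, 10  (cmp 10,10)
jl body: not taken
after xor ebx, 5: ebx=2^5=7
mov [8], ebx → M[8]=7
halt.

7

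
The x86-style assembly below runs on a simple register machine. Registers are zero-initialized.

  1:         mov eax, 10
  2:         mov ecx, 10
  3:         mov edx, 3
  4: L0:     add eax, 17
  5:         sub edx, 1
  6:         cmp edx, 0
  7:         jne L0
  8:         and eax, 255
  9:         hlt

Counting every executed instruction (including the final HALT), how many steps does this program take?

mov eax, 10 → eax=10
mov ecx, 10 → ecx=10
mov edx, 3 → edx=3
add eax, 17 → eax=10+17=27
sub edx, 1 → edx=3-1=2
cmp edx, 0  (cmp 2,0)
jne L0: taken
add eax, 17 → eax=27+17=44
sub edx, 1 → edx=2-1=1
cmp edx, 0  (cmp 1,0)
jne L0: taken
add eax, 17 → eax=44+17=61
sub edx, 1 → edx=1-1=0
cmp edx, 0  (cmp 0,0)
jne L0: not taken
and eax, 255 → eax=61&255=61
halt.
Total executed instructions: 17.

17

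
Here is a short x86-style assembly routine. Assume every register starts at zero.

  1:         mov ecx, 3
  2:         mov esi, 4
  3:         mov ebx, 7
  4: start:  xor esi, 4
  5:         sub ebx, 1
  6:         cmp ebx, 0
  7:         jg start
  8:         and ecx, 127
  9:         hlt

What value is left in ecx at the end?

mov ecx, 3 → ecx=3
mov esi, 4 → esi=4
mov ebx, 7 → ebx=7
xor esi, 4 → esi=4^4=0
sub ebx, 1 → ebx=7-1=6
cmp ebx, 0  (cmp 6,0)
jg start: taken
xor esi, 4 → esi=0^4=4
sub ebx, 1 → ebx=6-1=5
cmp ebx, 0  (cmp 5,0)
jg start: taken
xor esi, 4 → esi=4^4=0
sub ebx, 1 → ebx=5-1=4
cmp ebx, 0  (cmp 4,0)
jg start: taken
xor esi, 4 → esi=0^4=4
sub ebx, 1 → ebx=4-1=3
cmp ebx, 0  (cmp 3,0)
jg start: taken
xor esi, 4 → esi=4^4=0
sub ebx, 1 → ebx=3-1=2
cmp ebx, 0  (cmp 2,0)
jg start: taken
xor esi, 4 → esi=0^4=4
sub ebx, 1 → ebx=2-1=1
cmp ebx, 0  (cmp 1,0)
jg start: taken
xor esi, 4 → esi=4^4=0
sub ebx, 1 → ebx=1-1=0
cmp ebx, 0  (cmp 0,0)
jg start: not taken
and ecx, 127 → ecx=3&127=3
halt.

3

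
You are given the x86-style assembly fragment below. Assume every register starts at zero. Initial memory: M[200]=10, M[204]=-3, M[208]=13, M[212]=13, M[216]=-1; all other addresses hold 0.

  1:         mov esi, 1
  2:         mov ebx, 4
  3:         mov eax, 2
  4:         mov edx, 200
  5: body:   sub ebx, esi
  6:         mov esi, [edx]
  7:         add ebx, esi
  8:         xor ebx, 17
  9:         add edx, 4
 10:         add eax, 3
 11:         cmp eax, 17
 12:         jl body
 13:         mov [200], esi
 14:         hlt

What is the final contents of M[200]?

after mov esi, 1: esi=1
after mov ebx, 4: ebx=4
after mov eax, 2: eax=2
after mov edx, 200: edx=200
after sub ebx, esi: ebx=4-1=3
after mov esi, [edx]: esi=M[200]=10
after add ebx, esi: ebx=3+10=13
after xor ebx, 17: ebx=13^17=28
after add edx, 4: edx=200+4=204
after add eax, 3: eax=2+3=5
cmp eax, 17  (cmp 5,17)
jl body: taken
after sub ebx, esi: ebx=28-10=18
after mov esi, [edx]: esi=M[204]=-3
after add ebx, esi: ebx=18+(-3)=15
after xor ebx, 17: ebx=15^17=30
after add edx, 4: edx=204+4=208
after add eax, 3: eax=5+3=8
cmp eax, 17  (cmp 8,17)
jl body: taken
after sub ebx, esi: ebx=30-(-3)=33
after mov esi, [edx]: esi=M[208]=13
after add ebx, esi: ebx=33+13=46
after xor ebx, 17: ebx=46^17=63
after add edx, 4: edx=208+4=212
after add eax, 3: eax=8+3=11
cmp eax, 17  (cmp 11,17)
jl body: taken
after sub ebx, esi: ebx=63-13=50
after mov esi, [edx]: esi=M[212]=13
after add ebx, esi: ebx=50+13=63
after xor ebx, 17: ebx=63^17=46
after add edx, 4: edx=212+4=216
after add eax, 3: eax=11+3=14
cmp eax, 17  (cmp 14,17)
jl body: taken
after sub ebx, esi: ebx=46-13=33
after mov esi, [edx]: esi=M[216]=-1
after add ebx, esi: ebx=33+(-1)=32
after xor ebx, 17: ebx=32^17=49
after add edx, 4: edx=216+4=220
after add eax, 3: eax=14+3=17
cmp eax, 17  (cmp 17,17)
jl body: not taken
mov [200], esi → M[200]=-1
halt.

-1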